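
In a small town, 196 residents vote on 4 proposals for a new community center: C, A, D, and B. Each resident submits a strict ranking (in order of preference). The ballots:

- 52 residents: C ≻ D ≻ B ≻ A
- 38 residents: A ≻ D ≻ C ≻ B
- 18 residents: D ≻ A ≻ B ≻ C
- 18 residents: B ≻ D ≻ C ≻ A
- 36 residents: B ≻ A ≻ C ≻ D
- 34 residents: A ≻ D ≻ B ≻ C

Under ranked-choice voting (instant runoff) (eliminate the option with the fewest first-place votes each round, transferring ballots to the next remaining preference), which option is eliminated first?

D

Round 1: C 52, A 72, D 18, B 54. Eliminate D.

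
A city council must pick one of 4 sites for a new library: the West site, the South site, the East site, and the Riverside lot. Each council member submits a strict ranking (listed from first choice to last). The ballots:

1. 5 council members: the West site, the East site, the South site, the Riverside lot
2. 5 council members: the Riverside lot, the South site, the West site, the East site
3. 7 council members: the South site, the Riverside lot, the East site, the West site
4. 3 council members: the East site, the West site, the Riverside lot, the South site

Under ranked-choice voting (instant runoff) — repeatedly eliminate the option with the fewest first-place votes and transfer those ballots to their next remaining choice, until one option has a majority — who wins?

the South site

Round 1: the West site 5, the South site 7, the East site 3, the Riverside lot 5. Eliminate the East site.
Round 2: the West site 8, the South site 7, the Riverside lot 5. Eliminate the Riverside lot.
Round 3: the West site 8, the South site 12. The South site has a majority.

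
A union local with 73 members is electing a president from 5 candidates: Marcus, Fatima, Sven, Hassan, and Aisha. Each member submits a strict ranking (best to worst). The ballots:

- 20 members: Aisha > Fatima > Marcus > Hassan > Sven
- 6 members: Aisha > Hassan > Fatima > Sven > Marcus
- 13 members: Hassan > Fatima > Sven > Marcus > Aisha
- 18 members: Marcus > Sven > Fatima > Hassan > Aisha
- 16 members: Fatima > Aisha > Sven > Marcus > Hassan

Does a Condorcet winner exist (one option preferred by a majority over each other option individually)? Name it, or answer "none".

Fatima vs Marcus: 55–18 for Fatima.
Fatima vs Sven: 55–18 for Fatima.
Fatima vs Hassan: 54–19 for Fatima.
Fatima vs Aisha: 47–26 for Fatima.
Fatima beats every other option head-to-head.

Fatima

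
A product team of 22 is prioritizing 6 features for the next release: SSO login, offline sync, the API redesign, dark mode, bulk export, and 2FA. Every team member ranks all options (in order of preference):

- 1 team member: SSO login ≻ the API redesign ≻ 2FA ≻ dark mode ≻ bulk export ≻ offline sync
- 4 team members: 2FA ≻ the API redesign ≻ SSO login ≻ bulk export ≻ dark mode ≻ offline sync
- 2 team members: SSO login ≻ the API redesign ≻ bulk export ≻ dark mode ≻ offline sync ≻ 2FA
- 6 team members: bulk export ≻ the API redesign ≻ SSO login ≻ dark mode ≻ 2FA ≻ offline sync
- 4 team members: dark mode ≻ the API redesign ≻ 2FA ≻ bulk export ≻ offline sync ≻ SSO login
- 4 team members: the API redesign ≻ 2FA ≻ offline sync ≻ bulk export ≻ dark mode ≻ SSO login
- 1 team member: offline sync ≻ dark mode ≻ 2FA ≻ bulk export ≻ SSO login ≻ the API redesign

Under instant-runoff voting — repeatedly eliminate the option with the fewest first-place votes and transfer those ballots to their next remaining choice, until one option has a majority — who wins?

Round 1: SSO login 3, offline sync 1, the API redesign 4, dark mode 4, bulk export 6, 2FA 4. Eliminate offline sync.
Round 2: SSO login 3, the API redesign 4, dark mode 5, bulk export 6, 2FA 4. Eliminate SSO login.
Round 3: the API redesign 7, dark mode 5, bulk export 6, 2FA 4. Eliminate 2FA.
Round 4: the API redesign 11, dark mode 5, bulk export 6. Eliminate dark mode.
Round 5: the API redesign 15, bulk export 7. The API redesign has a majority.

the API redesign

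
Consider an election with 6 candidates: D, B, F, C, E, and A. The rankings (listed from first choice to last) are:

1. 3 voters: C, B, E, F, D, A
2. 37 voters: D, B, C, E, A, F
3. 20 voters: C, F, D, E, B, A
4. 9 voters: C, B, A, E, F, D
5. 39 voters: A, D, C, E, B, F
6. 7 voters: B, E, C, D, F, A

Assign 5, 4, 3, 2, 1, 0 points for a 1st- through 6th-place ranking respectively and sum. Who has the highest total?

D

D: 3·1 + 37·5 + 20·3 + 9·0 + 39·4 + 7·2 = 418
B: 3·4 + 37·4 + 20·1 + 9·4 + 39·1 + 7·5 = 290
F: 3·2 + 37·0 + 20·4 + 9·1 + 39·0 + 7·1 = 102
C: 3·5 + 37·3 + 20·5 + 9·5 + 39·3 + 7·3 = 409
E: 3·3 + 37·2 + 20·2 + 9·2 + 39·2 + 7·4 = 247
A: 3·0 + 37·1 + 20·0 + 9·3 + 39·5 + 7·0 = 259
D has the highest Borda score (418).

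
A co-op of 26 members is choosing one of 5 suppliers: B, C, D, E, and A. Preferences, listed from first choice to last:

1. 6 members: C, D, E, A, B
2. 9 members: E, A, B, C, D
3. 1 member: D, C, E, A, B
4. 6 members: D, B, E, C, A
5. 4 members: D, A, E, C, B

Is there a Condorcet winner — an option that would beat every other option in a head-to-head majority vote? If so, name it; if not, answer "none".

Checking pairwise contests:
D beats B 17–9.
B beats C 15–11.
C beats D 15–11.
D beats E 17–9.
D beats A 17–9.
Every option loses at least one head-to-head, so there is no Condorcet winner.

none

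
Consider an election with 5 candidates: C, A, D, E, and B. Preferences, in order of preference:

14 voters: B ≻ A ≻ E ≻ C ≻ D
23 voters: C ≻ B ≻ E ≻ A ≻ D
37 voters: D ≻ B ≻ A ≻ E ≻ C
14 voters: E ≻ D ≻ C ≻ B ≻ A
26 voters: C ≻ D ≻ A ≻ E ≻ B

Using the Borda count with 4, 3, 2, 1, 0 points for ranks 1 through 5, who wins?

D

C: 14·1 + 23·4 + 37·0 + 14·2 + 26·4 = 238
A: 14·3 + 23·1 + 37·2 + 14·0 + 26·2 = 191
D: 14·0 + 23·0 + 37·4 + 14·3 + 26·3 = 268
E: 14·2 + 23·2 + 37·1 + 14·4 + 26·1 = 193
B: 14·4 + 23·3 + 37·3 + 14·1 + 26·0 = 250
D has the highest Borda score (268).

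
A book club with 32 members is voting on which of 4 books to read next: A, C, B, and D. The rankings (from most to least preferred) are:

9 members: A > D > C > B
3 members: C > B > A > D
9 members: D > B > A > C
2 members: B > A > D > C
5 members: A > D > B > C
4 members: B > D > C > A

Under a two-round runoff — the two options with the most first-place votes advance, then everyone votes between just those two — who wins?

A

Round 1 first-place votes: A 14, C 3, B 6, D 9.
A and D advance.
Runoff: A is preferred to D by 19 voters; D by 13.
A wins the runoff.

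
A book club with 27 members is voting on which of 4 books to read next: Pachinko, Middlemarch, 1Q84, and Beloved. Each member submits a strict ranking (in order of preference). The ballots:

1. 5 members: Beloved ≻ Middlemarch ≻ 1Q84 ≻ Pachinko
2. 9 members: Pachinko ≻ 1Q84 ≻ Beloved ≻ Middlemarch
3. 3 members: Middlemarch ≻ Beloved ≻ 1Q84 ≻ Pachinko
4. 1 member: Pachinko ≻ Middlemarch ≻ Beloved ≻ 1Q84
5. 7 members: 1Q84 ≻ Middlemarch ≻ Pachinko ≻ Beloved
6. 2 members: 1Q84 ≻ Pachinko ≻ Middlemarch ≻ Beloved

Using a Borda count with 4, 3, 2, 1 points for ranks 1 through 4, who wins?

1Q84

Pachinko: 5·1 + 9·4 + 3·1 + 1·4 + 7·2 + 2·3 = 68
Middlemarch: 5·3 + 9·1 + 3·4 + 1·3 + 7·3 + 2·2 = 64
1Q84: 5·2 + 9·3 + 3·2 + 1·1 + 7·4 + 2·4 = 80
Beloved: 5·4 + 9·2 + 3·3 + 1·2 + 7·1 + 2·1 = 58
1Q84 has the highest Borda score (80).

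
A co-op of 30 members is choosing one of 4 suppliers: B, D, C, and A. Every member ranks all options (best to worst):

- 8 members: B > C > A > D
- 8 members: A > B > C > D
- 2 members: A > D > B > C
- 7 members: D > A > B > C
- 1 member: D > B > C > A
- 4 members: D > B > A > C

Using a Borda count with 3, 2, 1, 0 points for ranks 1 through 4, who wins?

B: 8·3 + 8·2 + 2·1 + 7·1 + 1·2 + 4·2 = 59
D: 8·0 + 8·0 + 2·2 + 7·3 + 1·3 + 4·3 = 40
C: 8·2 + 8·1 + 2·0 + 7·0 + 1·1 + 4·0 = 25
A: 8·1 + 8·3 + 2·3 + 7·2 + 1·0 + 4·1 = 56
B has the highest Borda score (59).

B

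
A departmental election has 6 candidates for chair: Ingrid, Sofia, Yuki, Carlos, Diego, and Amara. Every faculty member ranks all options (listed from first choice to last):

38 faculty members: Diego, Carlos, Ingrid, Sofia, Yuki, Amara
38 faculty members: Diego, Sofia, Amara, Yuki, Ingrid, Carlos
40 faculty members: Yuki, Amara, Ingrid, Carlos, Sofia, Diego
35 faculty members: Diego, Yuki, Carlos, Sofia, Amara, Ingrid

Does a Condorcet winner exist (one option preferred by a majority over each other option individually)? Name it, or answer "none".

Diego vs Ingrid: 111–40 for Diego.
Diego vs Sofia: 111–40 for Diego.
Diego vs Yuki: 111–40 for Diego.
Diego vs Carlos: 111–40 for Diego.
Diego vs Amara: 111–40 for Diego.
Diego beats every other option head-to-head.

Diego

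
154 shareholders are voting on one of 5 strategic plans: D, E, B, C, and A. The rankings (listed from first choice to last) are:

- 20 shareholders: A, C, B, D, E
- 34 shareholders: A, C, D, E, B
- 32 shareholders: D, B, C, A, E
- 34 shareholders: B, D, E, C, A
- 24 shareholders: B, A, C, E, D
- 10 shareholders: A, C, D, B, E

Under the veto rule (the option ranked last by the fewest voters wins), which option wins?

Last-place votes: D 24, E 62, B 34, C 0, A 34.
C is ranked last by the fewest voters, so C wins.

C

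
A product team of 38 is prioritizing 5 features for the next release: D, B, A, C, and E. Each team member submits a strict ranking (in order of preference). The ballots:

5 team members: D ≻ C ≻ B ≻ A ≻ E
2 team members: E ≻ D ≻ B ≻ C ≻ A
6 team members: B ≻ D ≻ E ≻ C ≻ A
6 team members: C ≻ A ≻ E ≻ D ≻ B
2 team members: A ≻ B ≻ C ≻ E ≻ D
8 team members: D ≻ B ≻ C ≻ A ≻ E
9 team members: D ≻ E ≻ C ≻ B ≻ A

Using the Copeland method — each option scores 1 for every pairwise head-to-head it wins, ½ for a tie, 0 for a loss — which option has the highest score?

D: beats B, A, C, and E → score 4.
B: beats A and E; loses to D and C → score 2.
A: beats E; loses to D, B, and C → score 1.
C: beats B, A, and E; loses to D → score 3.
E: loses to D, B, A, and C → score 0.
D has the best pairwise record.

D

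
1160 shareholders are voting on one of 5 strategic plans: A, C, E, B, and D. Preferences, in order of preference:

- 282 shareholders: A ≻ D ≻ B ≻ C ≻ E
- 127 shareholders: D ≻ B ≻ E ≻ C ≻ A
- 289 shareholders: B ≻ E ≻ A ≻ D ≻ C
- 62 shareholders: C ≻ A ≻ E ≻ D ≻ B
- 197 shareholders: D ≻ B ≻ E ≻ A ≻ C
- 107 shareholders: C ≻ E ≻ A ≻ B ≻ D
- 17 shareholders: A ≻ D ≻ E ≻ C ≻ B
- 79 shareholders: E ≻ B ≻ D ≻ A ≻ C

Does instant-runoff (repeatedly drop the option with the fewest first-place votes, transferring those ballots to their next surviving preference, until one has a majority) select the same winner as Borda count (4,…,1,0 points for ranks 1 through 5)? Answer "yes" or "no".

yes

Instant-runoff — R1 A 299, C 169, E 79, B 289, D 324 (E out); R2 A 299, C 169, B 368, D 324 (C out); R3 A 468, B 368, D 324 (D out); R4 A 468, B 692 (B winner). Winner: B.
Borda — scores: A 2450, C 1102, E 2310, B 3036, D 2702. Winner: B.
The two methods agree.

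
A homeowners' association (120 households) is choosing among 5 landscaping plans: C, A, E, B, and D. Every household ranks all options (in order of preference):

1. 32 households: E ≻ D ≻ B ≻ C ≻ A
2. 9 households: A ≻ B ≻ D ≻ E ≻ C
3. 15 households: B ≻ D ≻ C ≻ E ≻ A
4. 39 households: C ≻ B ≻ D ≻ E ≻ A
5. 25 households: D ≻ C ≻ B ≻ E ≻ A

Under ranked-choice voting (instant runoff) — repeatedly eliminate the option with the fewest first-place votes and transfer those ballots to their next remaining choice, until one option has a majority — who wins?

Round 1: C 39, A 9, E 32, B 15, D 25. Eliminate A.
Round 2: C 39, E 32, B 24, D 25. Eliminate B.
Round 3: C 39, E 32, D 49. Eliminate E.
Round 4: C 39, D 81. D has a majority.

D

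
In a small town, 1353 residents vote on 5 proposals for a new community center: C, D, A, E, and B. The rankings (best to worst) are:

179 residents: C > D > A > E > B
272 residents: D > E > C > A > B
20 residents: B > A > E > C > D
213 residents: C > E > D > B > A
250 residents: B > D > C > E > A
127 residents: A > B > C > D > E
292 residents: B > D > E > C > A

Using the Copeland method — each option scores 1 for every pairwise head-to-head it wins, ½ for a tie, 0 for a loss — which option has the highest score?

C: beats A and E; loses to D and B → score 2.
D: beats C, A, and E; loses to B → score 3.
A: loses to C, D, E, and B → score 0.
E: beats A; loses to C, D, and B → score 1.
B: beats C, D, A, and E → score 4.
B has the best pairwise record.

B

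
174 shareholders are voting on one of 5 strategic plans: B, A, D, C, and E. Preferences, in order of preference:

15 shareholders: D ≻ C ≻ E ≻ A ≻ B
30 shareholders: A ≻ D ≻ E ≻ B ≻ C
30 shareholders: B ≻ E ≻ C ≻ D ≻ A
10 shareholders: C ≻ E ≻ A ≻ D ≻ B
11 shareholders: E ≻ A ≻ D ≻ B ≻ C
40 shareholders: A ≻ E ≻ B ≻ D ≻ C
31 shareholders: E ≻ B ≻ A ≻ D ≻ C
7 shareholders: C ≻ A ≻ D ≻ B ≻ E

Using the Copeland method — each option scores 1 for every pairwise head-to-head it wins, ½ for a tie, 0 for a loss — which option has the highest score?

B: beats D and C; loses to A and E → score 2.
A: beats B, D, and C; loses to E → score 3.
D: beats C; loses to B, A, and E → score 1.
C: loses to B, A, D, and E → score 0.
E: beats B, A, D, and C → score 4.
E has the best pairwise record.

E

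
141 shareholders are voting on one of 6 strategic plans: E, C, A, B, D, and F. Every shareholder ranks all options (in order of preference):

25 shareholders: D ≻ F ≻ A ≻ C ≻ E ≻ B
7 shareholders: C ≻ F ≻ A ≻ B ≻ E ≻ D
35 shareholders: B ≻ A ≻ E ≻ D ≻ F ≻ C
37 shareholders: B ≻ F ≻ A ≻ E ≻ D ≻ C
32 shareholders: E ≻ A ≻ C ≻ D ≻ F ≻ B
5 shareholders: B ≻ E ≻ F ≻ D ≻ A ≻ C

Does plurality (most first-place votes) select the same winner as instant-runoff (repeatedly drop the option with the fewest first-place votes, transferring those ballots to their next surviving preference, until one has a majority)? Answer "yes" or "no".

Plurality — first-place votes: E 32, C 7, A 0, B 77, D 25, F 0. Winner: B.
Instant-runoff — R1 E 32, C 7, A 0, B 77, D 25, F 0 (B winner). Winner: B.
The two methods agree.

yes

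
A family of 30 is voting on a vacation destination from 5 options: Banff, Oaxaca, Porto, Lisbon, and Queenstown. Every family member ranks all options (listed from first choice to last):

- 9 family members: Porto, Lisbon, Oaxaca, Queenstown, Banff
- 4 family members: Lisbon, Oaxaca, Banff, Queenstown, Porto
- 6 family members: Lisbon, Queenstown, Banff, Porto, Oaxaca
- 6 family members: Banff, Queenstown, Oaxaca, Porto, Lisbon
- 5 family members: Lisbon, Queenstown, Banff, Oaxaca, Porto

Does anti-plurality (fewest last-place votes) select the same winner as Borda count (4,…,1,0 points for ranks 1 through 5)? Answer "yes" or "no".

Anti-plurality — last-place votes: Banff 9, Oaxaca 6, Porto 9, Lisbon 6, Queenstown 0. Winner: Queenstown.
Borda — scores: Banff 54, Oaxaca 47, Porto 48, Lisbon 87, Queenstown 64. Winner: Lisbon.
The two methods disagree.

no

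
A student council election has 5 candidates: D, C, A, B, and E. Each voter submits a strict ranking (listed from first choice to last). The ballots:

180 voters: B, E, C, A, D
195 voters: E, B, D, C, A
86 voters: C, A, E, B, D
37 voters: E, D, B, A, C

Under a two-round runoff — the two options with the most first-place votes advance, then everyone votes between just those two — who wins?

E

Round 1 first-place votes: D 0, C 86, A 0, B 180, E 232.
E and B advance.
Runoff: E is preferred to B by 318 voters; B by 180.
E wins the runoff.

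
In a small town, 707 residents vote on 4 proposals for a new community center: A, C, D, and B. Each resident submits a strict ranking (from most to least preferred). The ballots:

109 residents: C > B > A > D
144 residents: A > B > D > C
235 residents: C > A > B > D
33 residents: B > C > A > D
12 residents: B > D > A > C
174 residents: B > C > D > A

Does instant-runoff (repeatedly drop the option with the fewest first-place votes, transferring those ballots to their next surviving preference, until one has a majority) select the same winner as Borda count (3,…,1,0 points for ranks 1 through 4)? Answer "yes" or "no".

no

Instant-runoff — R1 A 144, C 344, D 0, B 219 (D out); R2 A 144, C 344, B 219 (A out); R3 C 344, B 363 (B winner). Winner: B.
Borda — scores: A 1056, C 1446, D 342, B 1398. Winner: C.
The two methods disagree.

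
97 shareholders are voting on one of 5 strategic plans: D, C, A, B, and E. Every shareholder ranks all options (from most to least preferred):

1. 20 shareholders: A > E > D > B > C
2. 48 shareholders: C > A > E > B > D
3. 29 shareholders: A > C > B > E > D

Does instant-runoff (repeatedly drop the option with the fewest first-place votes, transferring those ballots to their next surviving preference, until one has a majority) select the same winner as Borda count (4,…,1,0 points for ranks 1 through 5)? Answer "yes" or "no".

yes

Instant-runoff — R1 D 0, C 48, A 49, B 0, E 0 (A winner). Winner: A.
Borda — scores: D 40, C 279, A 340, B 126, E 185. Winner: A.
The two methods agree.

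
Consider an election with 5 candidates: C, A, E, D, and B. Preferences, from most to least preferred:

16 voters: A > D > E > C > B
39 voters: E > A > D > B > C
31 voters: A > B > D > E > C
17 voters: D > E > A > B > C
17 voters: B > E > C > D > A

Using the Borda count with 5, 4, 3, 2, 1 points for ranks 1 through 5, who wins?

C: 16·2 + 39·1 + 31·1 + 17·1 + 17·3 = 170
A: 16·5 + 39·4 + 31·5 + 17·3 + 17·1 = 459
E: 16·3 + 39·5 + 31·2 + 17·4 + 17·4 = 441
D: 16·4 + 39·3 + 31·3 + 17·5 + 17·2 = 393
B: 16·1 + 39·2 + 31·4 + 17·2 + 17·5 = 337
A has the highest Borda score (459).

A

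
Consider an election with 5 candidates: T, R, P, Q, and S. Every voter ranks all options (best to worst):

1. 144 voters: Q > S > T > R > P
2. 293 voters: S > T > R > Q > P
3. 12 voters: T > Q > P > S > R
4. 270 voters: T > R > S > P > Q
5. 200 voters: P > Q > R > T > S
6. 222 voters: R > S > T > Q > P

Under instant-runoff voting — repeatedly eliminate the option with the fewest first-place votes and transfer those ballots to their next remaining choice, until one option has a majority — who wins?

Round 1: T 282, R 222, P 200, Q 144, S 293. Eliminate Q.
Round 2: T 282, R 222, P 200, S 437. Eliminate P.
Round 3: T 282, R 422, S 437. Eliminate T.
Round 4: R 692, S 449. R has a majority.

R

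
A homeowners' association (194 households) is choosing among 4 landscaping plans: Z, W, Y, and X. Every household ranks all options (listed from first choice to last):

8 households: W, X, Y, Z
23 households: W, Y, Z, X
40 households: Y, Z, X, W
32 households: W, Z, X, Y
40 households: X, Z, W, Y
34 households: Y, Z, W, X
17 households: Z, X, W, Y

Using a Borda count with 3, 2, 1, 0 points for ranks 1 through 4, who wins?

Z: 8·0 + 23·1 + 40·2 + 32·2 + 40·2 + 34·2 + 17·3 = 366
W: 8·3 + 23·3 + 40·0 + 32·3 + 40·1 + 34·1 + 17·1 = 280
Y: 8·1 + 23·2 + 40·3 + 32·0 + 40·0 + 34·3 + 17·0 = 276
X: 8·2 + 23·0 + 40·1 + 32·1 + 40·3 + 34·0 + 17·2 = 242
Z has the highest Borda score (366).

Z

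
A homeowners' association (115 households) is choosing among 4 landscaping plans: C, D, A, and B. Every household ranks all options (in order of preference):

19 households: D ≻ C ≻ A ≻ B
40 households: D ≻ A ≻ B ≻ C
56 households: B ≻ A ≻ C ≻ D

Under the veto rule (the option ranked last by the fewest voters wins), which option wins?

A

Last-place votes: C 40, D 56, A 0, B 19.
A is ranked last by the fewest voters, so A wins.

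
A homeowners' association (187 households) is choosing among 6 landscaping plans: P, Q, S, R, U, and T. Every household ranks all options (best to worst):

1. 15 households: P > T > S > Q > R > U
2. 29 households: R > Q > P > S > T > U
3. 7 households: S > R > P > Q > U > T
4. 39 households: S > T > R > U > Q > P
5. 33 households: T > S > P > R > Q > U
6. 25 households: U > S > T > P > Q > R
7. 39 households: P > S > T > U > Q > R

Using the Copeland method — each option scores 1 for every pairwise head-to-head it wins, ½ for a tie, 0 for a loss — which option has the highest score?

P: beats Q, R, and U; loses to S and T → score 3.
Q: loses to P, S, R, U, and T → score 0.
S: beats P, Q, R, U, and T → score 5.
R: beats Q and U; loses to P, S, and T → score 2.
U: beats Q; loses to P, S, R, and T → score 1.
T: beats P, Q, R, and U; loses to S → score 4.
S has the best pairwise record.

S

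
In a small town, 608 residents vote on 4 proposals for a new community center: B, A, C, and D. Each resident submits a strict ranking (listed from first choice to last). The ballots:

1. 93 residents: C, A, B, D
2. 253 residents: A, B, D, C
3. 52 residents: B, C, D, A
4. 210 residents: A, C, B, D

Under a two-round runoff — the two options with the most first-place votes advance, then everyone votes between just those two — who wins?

Round 1 first-place votes: B 52, A 463, C 93, D 0.
A and C advance.
Runoff: A is preferred to C by 463 voters; C by 145.
A wins the runoff.

A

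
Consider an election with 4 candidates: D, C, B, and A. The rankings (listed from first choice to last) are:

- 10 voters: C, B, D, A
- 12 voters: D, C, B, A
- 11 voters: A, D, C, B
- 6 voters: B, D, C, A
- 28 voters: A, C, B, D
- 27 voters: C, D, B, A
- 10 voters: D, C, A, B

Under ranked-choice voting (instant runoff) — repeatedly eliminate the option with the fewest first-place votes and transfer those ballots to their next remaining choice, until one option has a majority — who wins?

Round 1: D 22, C 37, B 6, A 39. Eliminate B.
Round 2: D 28, C 37, A 39. Eliminate D.
Round 3: C 65, A 39. C has a majority.

C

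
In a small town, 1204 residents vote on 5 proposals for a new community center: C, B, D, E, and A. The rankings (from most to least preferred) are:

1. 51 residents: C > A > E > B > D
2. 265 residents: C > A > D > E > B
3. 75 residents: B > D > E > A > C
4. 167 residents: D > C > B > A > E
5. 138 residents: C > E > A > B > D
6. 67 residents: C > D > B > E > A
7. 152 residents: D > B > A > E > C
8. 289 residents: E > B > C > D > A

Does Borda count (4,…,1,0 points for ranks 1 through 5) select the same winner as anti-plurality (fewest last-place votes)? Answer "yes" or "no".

no

Borda — scores: C 3163, B 2280, D 2521, E 2306, A 1770. Winner: C.
Anti-plurality — last-place votes: C 227, B 265, D 189, E 167, A 356. Winner: E.
The two methods disagree.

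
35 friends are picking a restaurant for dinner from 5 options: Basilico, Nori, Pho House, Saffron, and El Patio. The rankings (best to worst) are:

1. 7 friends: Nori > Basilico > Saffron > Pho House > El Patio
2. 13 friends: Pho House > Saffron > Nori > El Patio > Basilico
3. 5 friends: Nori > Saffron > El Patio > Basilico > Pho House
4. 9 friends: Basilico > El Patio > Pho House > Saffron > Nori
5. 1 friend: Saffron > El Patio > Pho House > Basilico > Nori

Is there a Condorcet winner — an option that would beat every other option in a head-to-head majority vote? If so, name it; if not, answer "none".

Checking pairwise contests:
Nori beats Basilico 25–10.
Pho House beats Nori 23–12.
Basilico beats Pho House 21–14.
Pho House beats Saffron 22–13.
Nori beats El Patio 25–10.
Every option loses at least one head-to-head, so there is no Condorcet winner.

none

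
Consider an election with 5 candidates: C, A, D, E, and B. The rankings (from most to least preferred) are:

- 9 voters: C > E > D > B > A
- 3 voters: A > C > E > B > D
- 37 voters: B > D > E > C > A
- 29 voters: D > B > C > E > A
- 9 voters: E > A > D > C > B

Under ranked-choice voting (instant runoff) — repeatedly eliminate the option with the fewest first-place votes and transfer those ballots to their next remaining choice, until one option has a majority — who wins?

Round 1: C 9, A 3, D 29, E 9, B 37. Eliminate A.
Round 2: C 12, D 29, E 9, B 37. Eliminate E.
Round 3: C 12, D 38, B 37. Eliminate C.
Round 4: D 47, B 40. D has a majority.

D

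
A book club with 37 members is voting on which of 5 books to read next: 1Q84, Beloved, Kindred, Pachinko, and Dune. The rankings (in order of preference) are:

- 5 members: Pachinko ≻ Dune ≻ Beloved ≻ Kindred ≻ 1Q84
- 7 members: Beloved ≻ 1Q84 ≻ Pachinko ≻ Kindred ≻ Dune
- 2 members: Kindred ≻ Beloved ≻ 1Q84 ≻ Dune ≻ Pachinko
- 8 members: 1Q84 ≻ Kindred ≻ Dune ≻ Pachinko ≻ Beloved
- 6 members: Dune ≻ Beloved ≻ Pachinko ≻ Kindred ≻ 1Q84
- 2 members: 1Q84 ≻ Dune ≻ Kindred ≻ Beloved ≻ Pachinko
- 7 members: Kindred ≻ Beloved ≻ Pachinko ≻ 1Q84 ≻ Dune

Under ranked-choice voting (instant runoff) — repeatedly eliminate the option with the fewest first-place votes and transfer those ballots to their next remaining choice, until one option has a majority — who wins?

Round 1: 1Q84 10, Beloved 7, Kindred 9, Pachinko 5, Dune 6. Eliminate Pachinko.
Round 2: 1Q84 10, Beloved 7, Kindred 9, Dune 11. Eliminate Beloved.
Round 3: 1Q84 17, Kindred 9, Dune 11. Eliminate Kindred.
Round 4: 1Q84 26, Dune 11. 1Q84 has a majority.

1Q84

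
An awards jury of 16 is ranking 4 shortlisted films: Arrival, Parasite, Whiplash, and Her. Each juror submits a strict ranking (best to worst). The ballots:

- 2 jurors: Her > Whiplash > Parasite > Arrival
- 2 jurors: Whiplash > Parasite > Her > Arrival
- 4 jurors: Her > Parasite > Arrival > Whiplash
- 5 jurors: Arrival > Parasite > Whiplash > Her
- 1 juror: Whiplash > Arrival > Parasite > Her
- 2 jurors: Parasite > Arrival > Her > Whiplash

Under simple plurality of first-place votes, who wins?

First-place votes: Arrival 5, Parasite 2, Whiplash 3, Her 6.
Her has the most first-place votes.

Her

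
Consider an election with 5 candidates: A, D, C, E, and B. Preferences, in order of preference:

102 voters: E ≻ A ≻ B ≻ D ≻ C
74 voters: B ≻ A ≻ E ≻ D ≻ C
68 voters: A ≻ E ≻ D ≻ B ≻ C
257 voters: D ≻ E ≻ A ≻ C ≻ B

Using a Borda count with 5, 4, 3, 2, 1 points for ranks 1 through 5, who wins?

A: 102·4 + 74·4 + 68·5 + 257·3 = 1815
D: 102·2 + 74·2 + 68·3 + 257·5 = 1841
C: 102·1 + 74·1 + 68·1 + 257·2 = 758
E: 102·5 + 74·3 + 68·4 + 257·4 = 2032
B: 102·3 + 74·5 + 68·2 + 257·1 = 1069
E has the highest Borda score (2032).

E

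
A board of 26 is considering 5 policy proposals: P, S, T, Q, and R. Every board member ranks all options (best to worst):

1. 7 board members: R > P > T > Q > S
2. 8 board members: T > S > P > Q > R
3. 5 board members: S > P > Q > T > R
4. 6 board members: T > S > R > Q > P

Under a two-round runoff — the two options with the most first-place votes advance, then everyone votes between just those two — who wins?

Round 1 first-place votes: P 0, S 5, T 14, Q 0, R 7.
T and R advance.
Runoff: T is preferred to R by 19 voters; R by 7.
T wins the runoff.

T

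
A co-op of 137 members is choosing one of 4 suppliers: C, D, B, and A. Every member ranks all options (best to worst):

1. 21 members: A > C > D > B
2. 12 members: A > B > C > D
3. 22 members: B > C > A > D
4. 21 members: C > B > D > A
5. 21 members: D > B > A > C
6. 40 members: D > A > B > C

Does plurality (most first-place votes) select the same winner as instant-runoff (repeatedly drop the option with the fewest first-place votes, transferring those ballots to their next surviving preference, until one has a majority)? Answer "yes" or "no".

yes

Plurality — first-place votes: C 21, D 61, B 22, A 33. Winner: D.
Instant-runoff — R1 C 21, D 61, B 22, A 33 (C out); R2 D 61, B 43, A 33 (A out); R3 D 82, B 55 (D winner). Winner: D.
The two methods agree.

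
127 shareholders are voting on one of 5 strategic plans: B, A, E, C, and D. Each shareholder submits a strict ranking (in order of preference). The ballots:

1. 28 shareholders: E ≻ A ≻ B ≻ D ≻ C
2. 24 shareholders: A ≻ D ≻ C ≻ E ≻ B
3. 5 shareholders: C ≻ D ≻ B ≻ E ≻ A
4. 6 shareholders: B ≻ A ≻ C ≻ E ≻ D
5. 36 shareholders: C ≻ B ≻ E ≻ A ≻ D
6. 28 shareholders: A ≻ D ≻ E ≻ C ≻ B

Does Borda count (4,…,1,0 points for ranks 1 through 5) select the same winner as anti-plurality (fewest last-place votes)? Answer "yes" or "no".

Borda — scores: B 198, A 346, E 275, C 252, D 199. Winner: A.
Anti-plurality — last-place votes: B 52, A 5, E 0, C 28, D 42. Winner: E.
The two methods disagree.

no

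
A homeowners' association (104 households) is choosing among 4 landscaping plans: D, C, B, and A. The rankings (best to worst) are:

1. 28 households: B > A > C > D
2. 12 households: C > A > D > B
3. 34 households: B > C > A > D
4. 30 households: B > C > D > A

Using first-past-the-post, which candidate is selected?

First-place votes: D 0, C 12, B 92, A 0.
B has the most first-place votes.

B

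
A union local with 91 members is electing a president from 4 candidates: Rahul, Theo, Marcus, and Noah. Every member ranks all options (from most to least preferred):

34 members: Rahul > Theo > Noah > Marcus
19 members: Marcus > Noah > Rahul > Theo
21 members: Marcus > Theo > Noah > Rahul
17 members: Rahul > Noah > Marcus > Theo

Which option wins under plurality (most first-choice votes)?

Rahul

First-place votes: Rahul 51, Theo 0, Marcus 40, Noah 0.
Rahul has the most first-place votes.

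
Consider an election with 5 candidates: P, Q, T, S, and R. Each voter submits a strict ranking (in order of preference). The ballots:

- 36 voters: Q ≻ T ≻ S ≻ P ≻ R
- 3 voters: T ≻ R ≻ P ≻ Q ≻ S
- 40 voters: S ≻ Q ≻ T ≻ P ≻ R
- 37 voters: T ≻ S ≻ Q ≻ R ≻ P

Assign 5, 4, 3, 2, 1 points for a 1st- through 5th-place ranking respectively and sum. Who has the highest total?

P: 36·2 + 3·3 + 40·2 + 37·1 = 198
Q: 36·5 + 3·2 + 40·4 + 37·3 = 457
T: 36·4 + 3·5 + 40·3 + 37·5 = 464
S: 36·3 + 3·1 + 40·5 + 37·4 = 459
R: 36·1 + 3·4 + 40·1 + 37·2 = 162
T has the highest Borda score (464).

T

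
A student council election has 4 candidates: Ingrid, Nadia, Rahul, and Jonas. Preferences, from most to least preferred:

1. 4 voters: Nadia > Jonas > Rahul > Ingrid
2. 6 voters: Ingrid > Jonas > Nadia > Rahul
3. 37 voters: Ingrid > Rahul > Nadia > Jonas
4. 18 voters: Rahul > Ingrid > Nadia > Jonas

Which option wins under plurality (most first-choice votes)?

Ingrid

First-place votes: Ingrid 43, Nadia 4, Rahul 18, Jonas 0.
Ingrid has the most first-place votes.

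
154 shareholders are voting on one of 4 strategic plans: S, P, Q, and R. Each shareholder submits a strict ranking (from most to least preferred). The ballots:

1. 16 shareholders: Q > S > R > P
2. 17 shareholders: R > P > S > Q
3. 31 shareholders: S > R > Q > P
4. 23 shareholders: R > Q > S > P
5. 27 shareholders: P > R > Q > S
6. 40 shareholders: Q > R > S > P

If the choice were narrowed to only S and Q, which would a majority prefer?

Q

Voters preferring S to Q: 48; preferring Q to S: 106.
Q wins the head-to-head.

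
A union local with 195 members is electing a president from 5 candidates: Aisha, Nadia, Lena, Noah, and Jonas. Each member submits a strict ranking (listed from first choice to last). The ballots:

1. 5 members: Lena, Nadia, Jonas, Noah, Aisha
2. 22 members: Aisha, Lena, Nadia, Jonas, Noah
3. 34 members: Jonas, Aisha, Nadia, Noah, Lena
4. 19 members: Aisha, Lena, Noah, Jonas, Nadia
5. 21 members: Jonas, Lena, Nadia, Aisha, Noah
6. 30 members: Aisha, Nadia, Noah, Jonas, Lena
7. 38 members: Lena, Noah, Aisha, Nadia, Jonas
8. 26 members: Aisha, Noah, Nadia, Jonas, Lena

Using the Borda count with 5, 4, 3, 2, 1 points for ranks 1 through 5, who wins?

Aisha

Aisha: 5·1 + 22·5 + 34·4 + 19·5 + 21·2 + 30·5 + 38·3 + 26·5 = 782
Nadia: 5·4 + 22·3 + 34·3 + 19·1 + 21·3 + 30·4 + 38·2 + 26·3 = 544
Lena: 5·5 + 22·4 + 34·1 + 19·4 + 21·4 + 30·1 + 38·5 + 26·1 = 553
Noah: 5·2 + 22·1 + 34·2 + 19·3 + 21·1 + 30·3 + 38·4 + 26·4 = 524
Jonas: 5·3 + 22·2 + 34·5 + 19·2 + 21·5 + 30·2 + 38·1 + 26·2 = 522
Aisha has the highest Borda score (782).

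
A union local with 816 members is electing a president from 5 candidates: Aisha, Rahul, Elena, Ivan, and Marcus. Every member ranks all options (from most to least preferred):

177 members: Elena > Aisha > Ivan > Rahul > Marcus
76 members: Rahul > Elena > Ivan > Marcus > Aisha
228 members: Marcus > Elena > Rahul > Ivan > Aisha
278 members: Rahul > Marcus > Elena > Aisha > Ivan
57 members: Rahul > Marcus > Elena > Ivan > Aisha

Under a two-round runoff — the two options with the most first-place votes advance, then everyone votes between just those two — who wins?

Rahul

Round 1 first-place votes: Aisha 0, Rahul 411, Elena 177, Ivan 0, Marcus 228.
Rahul and Marcus advance.
Runoff: Rahul is preferred to Marcus by 588 voters; Marcus by 228.
Rahul wins the runoff.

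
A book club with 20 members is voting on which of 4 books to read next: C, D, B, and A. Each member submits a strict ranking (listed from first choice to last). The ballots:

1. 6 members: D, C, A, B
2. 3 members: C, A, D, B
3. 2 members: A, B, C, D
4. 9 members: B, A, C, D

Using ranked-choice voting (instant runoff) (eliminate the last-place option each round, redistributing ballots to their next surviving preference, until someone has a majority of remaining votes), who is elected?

B

Round 1: C 3, D 6, B 9, A 2. Eliminate A.
Round 2: C 3, D 6, B 11. B has a majority.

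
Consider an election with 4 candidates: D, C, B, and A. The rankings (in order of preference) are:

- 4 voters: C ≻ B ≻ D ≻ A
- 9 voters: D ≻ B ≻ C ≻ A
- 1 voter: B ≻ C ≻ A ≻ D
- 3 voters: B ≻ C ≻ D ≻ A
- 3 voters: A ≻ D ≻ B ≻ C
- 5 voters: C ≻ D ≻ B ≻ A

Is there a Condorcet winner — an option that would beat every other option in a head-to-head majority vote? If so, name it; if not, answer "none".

Checking pairwise contests:
C beats D 13–12.
B beats C 16–9.
D beats B 17–8.
D beats A 21–4.
Every option loses at least one head-to-head, so there is no Condorcet winner.

none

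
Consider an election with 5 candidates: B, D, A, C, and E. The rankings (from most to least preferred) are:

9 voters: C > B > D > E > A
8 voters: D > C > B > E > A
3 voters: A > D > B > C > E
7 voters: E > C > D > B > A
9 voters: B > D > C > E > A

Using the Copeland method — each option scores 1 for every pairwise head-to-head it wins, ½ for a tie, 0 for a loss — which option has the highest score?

B: beats A and E; ties D; loses to C → score 2.5.
D: beats A, C, and E; ties B → score 3.5.
A: loses to B, D, C, and E → score 0.
C: beats B, A, and E; loses to D → score 3.
E: beats A; loses to B, D, and C → score 1.
D has the best pairwise record.

D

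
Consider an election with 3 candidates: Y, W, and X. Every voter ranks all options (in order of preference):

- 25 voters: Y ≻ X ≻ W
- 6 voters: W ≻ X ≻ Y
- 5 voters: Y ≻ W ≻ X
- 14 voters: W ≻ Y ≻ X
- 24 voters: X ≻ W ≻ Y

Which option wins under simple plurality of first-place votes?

Y

First-place votes: Y 30, W 20, X 24.
Y has the most first-place votes.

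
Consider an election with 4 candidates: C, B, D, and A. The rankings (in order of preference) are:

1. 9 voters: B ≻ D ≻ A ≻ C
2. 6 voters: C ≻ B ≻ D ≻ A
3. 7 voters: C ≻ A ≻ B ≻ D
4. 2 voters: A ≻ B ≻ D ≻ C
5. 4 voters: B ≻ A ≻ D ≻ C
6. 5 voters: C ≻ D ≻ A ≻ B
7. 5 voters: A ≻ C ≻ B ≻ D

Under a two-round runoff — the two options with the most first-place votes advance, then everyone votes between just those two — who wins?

C

Round 1 first-place votes: C 18, B 13, D 0, A 7.
C and B advance.
Runoff: C is preferred to B by 23 voters; B by 15.
C wins the runoff.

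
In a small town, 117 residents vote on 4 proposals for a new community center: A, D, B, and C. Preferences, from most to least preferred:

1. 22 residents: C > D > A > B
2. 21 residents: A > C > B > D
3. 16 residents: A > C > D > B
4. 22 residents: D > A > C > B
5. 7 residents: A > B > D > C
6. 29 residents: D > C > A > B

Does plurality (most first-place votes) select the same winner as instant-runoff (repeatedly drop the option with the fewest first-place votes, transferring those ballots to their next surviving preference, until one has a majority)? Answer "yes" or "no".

Plurality — first-place votes: A 44, D 51, B 0, C 22. Winner: D.
Instant-runoff — R1 A 44, D 51, B 0, C 22 (B out); R2 A 44, D 51, C 22 (C out); R3 A 44, D 73 (D winner). Winner: D.
The two methods agree.

yes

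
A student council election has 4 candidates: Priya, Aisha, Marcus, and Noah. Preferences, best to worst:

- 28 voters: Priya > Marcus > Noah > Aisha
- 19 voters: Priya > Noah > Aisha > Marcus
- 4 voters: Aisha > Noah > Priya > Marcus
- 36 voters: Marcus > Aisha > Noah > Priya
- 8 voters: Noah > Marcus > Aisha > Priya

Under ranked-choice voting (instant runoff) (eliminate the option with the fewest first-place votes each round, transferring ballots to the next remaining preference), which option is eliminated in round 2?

Round 1: Priya 47, Aisha 4, Marcus 36, Noah 8. Eliminate Aisha.
Round 2: Priya 47, Marcus 36, Noah 12. Eliminate Noah.

Noah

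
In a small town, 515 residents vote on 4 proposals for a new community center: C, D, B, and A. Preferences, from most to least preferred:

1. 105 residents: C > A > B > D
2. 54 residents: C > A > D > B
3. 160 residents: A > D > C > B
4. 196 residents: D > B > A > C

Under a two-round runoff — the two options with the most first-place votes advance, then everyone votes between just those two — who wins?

Round 1 first-place votes: C 159, D 196, B 0, A 160.
D and A advance.
Runoff: D is preferred to A by 196 voters; A by 319.
A wins the runoff.

A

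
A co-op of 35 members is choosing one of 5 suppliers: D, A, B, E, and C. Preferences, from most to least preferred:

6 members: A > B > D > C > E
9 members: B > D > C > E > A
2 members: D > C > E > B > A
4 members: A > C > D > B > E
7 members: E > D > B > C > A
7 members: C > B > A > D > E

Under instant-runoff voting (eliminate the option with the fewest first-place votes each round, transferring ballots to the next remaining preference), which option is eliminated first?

D

Round 1: D 2, A 10, B 9, E 7, C 7. Eliminate D.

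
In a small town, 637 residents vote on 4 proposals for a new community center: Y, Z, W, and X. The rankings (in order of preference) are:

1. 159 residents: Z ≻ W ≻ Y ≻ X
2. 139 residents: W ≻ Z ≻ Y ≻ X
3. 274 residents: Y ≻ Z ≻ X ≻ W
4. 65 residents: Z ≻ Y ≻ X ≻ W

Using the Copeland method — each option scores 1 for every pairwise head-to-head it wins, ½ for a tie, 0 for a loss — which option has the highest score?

Y: beats W and X; loses to Z → score 2.
Z: beats Y, W, and X → score 3.
W: loses to Y, Z, and X → score 0.
X: beats W; loses to Y and Z → score 1.
Z has the best pairwise record.

Z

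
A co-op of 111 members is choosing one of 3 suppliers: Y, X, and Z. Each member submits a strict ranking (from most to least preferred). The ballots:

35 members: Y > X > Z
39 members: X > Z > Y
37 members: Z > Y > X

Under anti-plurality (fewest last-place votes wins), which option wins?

Z

Last-place votes: Y 39, X 37, Z 35.
Z is ranked last by the fewest voters, so Z wins.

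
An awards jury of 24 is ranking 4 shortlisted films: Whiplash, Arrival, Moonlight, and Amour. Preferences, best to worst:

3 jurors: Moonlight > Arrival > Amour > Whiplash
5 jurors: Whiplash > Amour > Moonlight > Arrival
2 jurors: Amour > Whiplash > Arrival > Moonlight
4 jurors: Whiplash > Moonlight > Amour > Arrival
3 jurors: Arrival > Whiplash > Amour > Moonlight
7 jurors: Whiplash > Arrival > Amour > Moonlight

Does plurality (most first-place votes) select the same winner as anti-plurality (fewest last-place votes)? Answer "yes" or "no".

no

Plurality — first-place votes: Whiplash 16, Arrival 3, Moonlight 3, Amour 2. Winner: Whiplash.
Anti-plurality — last-place votes: Whiplash 3, Arrival 9, Moonlight 12, Amour 0. Winner: Amour.
The two methods disagree.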